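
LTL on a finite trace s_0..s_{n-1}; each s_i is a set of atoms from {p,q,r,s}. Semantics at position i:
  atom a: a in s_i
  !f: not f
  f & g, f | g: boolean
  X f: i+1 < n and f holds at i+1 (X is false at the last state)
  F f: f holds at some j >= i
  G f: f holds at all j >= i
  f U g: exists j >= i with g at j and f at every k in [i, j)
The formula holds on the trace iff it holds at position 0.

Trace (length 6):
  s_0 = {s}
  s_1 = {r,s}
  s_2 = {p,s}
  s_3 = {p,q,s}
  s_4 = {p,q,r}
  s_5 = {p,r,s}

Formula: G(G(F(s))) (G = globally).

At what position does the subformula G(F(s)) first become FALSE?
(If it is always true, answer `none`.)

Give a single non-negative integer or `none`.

s_0={s}: G(F(s))=True F(s)=True s=True
s_1={r,s}: G(F(s))=True F(s)=True s=True
s_2={p,s}: G(F(s))=True F(s)=True s=True
s_3={p,q,s}: G(F(s))=True F(s)=True s=True
s_4={p,q,r}: G(F(s))=True F(s)=True s=False
s_5={p,r,s}: G(F(s))=True F(s)=True s=True
G(G(F(s))) holds globally = True
No violation — formula holds at every position.

Answer: none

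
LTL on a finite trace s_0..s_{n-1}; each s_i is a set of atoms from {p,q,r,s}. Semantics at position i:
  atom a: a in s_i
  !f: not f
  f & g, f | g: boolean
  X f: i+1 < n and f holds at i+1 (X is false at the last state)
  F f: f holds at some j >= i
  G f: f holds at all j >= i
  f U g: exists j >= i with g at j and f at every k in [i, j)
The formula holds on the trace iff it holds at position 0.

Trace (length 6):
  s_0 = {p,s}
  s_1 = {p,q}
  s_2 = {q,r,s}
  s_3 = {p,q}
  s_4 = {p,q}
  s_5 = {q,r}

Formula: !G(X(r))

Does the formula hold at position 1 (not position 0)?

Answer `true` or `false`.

s_0={p,s}: !G(X(r))=True G(X(r))=False X(r)=False r=False
s_1={p,q}: !G(X(r))=True G(X(r))=False X(r)=True r=False
s_2={q,r,s}: !G(X(r))=True G(X(r))=False X(r)=False r=True
s_3={p,q}: !G(X(r))=True G(X(r))=False X(r)=False r=False
s_4={p,q}: !G(X(r))=True G(X(r))=False X(r)=True r=False
s_5={q,r}: !G(X(r))=True G(X(r))=False X(r)=False r=True
Evaluating at position 1: result = True

Answer: true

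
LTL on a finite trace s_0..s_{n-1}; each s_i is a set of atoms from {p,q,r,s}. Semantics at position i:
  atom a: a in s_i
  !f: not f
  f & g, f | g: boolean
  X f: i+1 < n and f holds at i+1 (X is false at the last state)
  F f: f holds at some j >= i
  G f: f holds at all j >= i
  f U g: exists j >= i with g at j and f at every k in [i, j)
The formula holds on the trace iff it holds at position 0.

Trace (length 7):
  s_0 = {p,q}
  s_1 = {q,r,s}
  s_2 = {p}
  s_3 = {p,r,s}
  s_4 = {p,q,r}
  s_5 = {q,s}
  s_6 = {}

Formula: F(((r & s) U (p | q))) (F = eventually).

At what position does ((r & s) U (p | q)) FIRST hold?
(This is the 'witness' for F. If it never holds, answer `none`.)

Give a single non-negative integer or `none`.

s_0={p,q}: ((r & s) U (p | q))=True (r & s)=False r=False s=False (p | q)=True p=True q=True
s_1={q,r,s}: ((r & s) U (p | q))=True (r & s)=True r=True s=True (p | q)=True p=False q=True
s_2={p}: ((r & s) U (p | q))=True (r & s)=False r=False s=False (p | q)=True p=True q=False
s_3={p,r,s}: ((r & s) U (p | q))=True (r & s)=True r=True s=True (p | q)=True p=True q=False
s_4={p,q,r}: ((r & s) U (p | q))=True (r & s)=False r=True s=False (p | q)=True p=True q=True
s_5={q,s}: ((r & s) U (p | q))=True (r & s)=False r=False s=True (p | q)=True p=False q=True
s_6={}: ((r & s) U (p | q))=False (r & s)=False r=False s=False (p | q)=False p=False q=False
F(((r & s) U (p | q))) holds; first witness at position 0.

Answer: 0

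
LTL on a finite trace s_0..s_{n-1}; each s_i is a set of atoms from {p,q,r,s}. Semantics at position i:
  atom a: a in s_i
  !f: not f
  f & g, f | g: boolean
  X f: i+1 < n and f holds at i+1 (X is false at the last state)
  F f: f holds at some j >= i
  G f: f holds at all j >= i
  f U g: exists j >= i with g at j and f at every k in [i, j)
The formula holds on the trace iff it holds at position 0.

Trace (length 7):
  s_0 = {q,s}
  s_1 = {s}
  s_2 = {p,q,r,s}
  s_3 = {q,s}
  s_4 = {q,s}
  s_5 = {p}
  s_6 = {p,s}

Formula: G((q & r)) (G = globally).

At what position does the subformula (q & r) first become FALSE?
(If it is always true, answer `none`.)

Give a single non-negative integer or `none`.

Answer: 0

Derivation:
s_0={q,s}: (q & r)=False q=True r=False
s_1={s}: (q & r)=False q=False r=False
s_2={p,q,r,s}: (q & r)=True q=True r=True
s_3={q,s}: (q & r)=False q=True r=False
s_4={q,s}: (q & r)=False q=True r=False
s_5={p}: (q & r)=False q=False r=False
s_6={p,s}: (q & r)=False q=False r=False
G((q & r)) holds globally = False
First violation at position 0.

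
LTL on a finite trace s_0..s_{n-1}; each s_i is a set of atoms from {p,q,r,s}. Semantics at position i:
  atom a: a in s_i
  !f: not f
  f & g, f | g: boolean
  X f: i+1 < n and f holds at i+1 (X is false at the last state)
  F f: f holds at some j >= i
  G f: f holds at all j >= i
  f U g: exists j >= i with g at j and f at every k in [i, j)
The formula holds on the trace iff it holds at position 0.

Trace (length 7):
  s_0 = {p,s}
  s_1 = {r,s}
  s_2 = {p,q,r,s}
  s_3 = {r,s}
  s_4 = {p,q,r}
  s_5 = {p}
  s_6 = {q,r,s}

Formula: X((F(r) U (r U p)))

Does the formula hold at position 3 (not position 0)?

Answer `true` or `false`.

s_0={p,s}: X((F(r) U (r U p)))=True (F(r) U (r U p))=True F(r)=True r=False (r U p)=True p=True
s_1={r,s}: X((F(r) U (r U p)))=True (F(r) U (r U p))=True F(r)=True r=True (r U p)=True p=False
s_2={p,q,r,s}: X((F(r) U (r U p)))=True (F(r) U (r U p))=True F(r)=True r=True (r U p)=True p=True
s_3={r,s}: X((F(r) U (r U p)))=True (F(r) U (r U p))=True F(r)=True r=True (r U p)=True p=False
s_4={p,q,r}: X((F(r) U (r U p)))=True (F(r) U (r U p))=True F(r)=True r=True (r U p)=True p=True
s_5={p}: X((F(r) U (r U p)))=False (F(r) U (r U p))=True F(r)=True r=False (r U p)=True p=True
s_6={q,r,s}: X((F(r) U (r U p)))=False (F(r) U (r U p))=False F(r)=True r=True (r U p)=False p=False
Evaluating at position 3: result = True

Answer: true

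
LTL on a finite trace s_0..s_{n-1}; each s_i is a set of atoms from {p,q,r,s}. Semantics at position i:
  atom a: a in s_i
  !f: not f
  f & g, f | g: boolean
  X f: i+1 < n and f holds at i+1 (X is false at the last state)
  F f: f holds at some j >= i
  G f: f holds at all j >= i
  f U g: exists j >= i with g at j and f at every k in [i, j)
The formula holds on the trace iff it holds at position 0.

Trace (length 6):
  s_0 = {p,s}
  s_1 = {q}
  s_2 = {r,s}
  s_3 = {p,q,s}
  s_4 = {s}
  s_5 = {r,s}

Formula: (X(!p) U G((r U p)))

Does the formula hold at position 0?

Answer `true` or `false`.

Answer: false

Derivation:
s_0={p,s}: (X(!p) U G((r U p)))=False X(!p)=True !p=False p=True G((r U p))=False (r U p)=True r=False
s_1={q}: (X(!p) U G((r U p)))=False X(!p)=True !p=True p=False G((r U p))=False (r U p)=False r=False
s_2={r,s}: (X(!p) U G((r U p)))=False X(!p)=False !p=True p=False G((r U p))=False (r U p)=True r=True
s_3={p,q,s}: (X(!p) U G((r U p)))=False X(!p)=True !p=False p=True G((r U p))=False (r U p)=True r=False
s_4={s}: (X(!p) U G((r U p)))=False X(!p)=True !p=True p=False G((r U p))=False (r U p)=False r=False
s_5={r,s}: (X(!p) U G((r U p)))=False X(!p)=False !p=True p=False G((r U p))=False (r U p)=False r=True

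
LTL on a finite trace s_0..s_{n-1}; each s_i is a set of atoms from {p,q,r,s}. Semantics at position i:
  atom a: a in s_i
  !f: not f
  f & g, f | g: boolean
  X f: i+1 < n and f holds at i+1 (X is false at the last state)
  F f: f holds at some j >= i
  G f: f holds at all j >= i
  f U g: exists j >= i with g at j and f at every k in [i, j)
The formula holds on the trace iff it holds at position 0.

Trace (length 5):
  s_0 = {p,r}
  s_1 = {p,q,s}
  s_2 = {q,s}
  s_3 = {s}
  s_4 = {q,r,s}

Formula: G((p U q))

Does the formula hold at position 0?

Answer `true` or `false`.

Answer: false

Derivation:
s_0={p,r}: G((p U q))=False (p U q)=True p=True q=False
s_1={p,q,s}: G((p U q))=False (p U q)=True p=True q=True
s_2={q,s}: G((p U q))=False (p U q)=True p=False q=True
s_3={s}: G((p U q))=False (p U q)=False p=False q=False
s_4={q,r,s}: G((p U q))=True (p U q)=True p=False q=True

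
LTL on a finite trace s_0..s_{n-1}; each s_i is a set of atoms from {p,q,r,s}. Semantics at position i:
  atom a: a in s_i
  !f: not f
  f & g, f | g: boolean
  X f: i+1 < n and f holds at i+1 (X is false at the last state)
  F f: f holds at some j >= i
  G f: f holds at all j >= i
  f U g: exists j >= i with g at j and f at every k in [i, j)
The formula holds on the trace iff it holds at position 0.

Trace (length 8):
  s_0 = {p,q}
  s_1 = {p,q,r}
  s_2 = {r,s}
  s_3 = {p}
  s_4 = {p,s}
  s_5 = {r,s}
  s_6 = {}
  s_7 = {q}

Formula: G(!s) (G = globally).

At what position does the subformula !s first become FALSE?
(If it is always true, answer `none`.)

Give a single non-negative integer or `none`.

s_0={p,q}: !s=True s=False
s_1={p,q,r}: !s=True s=False
s_2={r,s}: !s=False s=True
s_3={p}: !s=True s=False
s_4={p,s}: !s=False s=True
s_5={r,s}: !s=False s=True
s_6={}: !s=True s=False
s_7={q}: !s=True s=False
G(!s) holds globally = False
First violation at position 2.

Answer: 2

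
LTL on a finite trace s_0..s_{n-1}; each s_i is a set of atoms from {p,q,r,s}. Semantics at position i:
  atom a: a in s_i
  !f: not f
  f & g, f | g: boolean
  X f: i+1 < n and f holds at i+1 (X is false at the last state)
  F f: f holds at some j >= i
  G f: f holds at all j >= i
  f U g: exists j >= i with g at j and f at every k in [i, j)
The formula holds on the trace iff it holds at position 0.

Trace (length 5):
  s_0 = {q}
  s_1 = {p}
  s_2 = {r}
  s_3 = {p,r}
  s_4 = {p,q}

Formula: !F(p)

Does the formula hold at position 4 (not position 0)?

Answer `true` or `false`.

Answer: false

Derivation:
s_0={q}: !F(p)=False F(p)=True p=False
s_1={p}: !F(p)=False F(p)=True p=True
s_2={r}: !F(p)=False F(p)=True p=False
s_3={p,r}: !F(p)=False F(p)=True p=True
s_4={p,q}: !F(p)=False F(p)=True p=True
Evaluating at position 4: result = False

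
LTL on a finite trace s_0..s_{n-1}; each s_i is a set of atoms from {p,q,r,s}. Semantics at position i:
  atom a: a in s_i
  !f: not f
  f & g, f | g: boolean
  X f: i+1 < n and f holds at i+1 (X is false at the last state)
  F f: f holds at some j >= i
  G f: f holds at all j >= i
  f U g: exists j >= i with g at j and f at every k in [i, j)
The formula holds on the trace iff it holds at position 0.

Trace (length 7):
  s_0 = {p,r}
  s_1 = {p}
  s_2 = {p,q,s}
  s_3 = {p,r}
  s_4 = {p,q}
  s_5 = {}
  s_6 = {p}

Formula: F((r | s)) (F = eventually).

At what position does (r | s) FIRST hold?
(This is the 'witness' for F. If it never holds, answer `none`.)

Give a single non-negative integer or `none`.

Answer: 0

Derivation:
s_0={p,r}: (r | s)=True r=True s=False
s_1={p}: (r | s)=False r=False s=False
s_2={p,q,s}: (r | s)=True r=False s=True
s_3={p,r}: (r | s)=True r=True s=False
s_4={p,q}: (r | s)=False r=False s=False
s_5={}: (r | s)=False r=False s=False
s_6={p}: (r | s)=False r=False s=False
F((r | s)) holds; first witness at position 0.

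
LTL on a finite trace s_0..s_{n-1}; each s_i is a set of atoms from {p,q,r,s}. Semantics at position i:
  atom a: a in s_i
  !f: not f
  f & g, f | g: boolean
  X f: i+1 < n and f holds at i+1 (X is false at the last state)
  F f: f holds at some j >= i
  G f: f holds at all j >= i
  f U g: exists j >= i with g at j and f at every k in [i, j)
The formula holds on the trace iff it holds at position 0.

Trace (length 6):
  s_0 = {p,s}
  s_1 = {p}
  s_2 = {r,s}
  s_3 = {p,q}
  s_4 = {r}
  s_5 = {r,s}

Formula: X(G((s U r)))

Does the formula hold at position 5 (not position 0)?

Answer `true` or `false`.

s_0={p,s}: X(G((s U r)))=False G((s U r))=False (s U r)=False s=True r=False
s_1={p}: X(G((s U r)))=False G((s U r))=False (s U r)=False s=False r=False
s_2={r,s}: X(G((s U r)))=False G((s U r))=False (s U r)=True s=True r=True
s_3={p,q}: X(G((s U r)))=True G((s U r))=False (s U r)=False s=False r=False
s_4={r}: X(G((s U r)))=True G((s U r))=True (s U r)=True s=False r=True
s_5={r,s}: X(G((s U r)))=False G((s U r))=True (s U r)=True s=True r=True
Evaluating at position 5: result = False

Answer: false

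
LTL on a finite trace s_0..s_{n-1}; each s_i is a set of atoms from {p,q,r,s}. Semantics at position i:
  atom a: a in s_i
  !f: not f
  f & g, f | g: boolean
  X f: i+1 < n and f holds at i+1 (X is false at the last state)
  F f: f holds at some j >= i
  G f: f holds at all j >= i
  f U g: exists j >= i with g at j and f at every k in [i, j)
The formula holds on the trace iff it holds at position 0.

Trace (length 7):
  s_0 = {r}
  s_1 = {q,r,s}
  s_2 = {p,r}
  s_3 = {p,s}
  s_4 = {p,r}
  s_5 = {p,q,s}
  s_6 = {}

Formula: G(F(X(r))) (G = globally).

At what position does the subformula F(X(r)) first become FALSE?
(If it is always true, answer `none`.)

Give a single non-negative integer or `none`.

s_0={r}: F(X(r))=True X(r)=True r=True
s_1={q,r,s}: F(X(r))=True X(r)=True r=True
s_2={p,r}: F(X(r))=True X(r)=False r=True
s_3={p,s}: F(X(r))=True X(r)=True r=False
s_4={p,r}: F(X(r))=False X(r)=False r=True
s_5={p,q,s}: F(X(r))=False X(r)=False r=False
s_6={}: F(X(r))=False X(r)=False r=False
G(F(X(r))) holds globally = False
First violation at position 4.

Answer: 4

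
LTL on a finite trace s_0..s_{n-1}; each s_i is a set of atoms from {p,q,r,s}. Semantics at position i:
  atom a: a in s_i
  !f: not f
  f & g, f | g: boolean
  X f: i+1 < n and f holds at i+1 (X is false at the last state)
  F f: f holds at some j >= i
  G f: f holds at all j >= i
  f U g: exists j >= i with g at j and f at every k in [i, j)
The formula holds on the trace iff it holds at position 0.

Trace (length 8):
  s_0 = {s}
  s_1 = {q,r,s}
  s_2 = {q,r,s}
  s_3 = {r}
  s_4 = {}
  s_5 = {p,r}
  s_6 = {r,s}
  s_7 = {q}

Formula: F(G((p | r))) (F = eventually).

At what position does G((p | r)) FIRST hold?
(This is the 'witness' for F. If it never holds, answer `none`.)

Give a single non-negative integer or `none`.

Answer: none

Derivation:
s_0={s}: G((p | r))=False (p | r)=False p=False r=False
s_1={q,r,s}: G((p | r))=False (p | r)=True p=False r=True
s_2={q,r,s}: G((p | r))=False (p | r)=True p=False r=True
s_3={r}: G((p | r))=False (p | r)=True p=False r=True
s_4={}: G((p | r))=False (p | r)=False p=False r=False
s_5={p,r}: G((p | r))=False (p | r)=True p=True r=True
s_6={r,s}: G((p | r))=False (p | r)=True p=False r=True
s_7={q}: G((p | r))=False (p | r)=False p=False r=False
F(G((p | r))) does not hold (no witness exists).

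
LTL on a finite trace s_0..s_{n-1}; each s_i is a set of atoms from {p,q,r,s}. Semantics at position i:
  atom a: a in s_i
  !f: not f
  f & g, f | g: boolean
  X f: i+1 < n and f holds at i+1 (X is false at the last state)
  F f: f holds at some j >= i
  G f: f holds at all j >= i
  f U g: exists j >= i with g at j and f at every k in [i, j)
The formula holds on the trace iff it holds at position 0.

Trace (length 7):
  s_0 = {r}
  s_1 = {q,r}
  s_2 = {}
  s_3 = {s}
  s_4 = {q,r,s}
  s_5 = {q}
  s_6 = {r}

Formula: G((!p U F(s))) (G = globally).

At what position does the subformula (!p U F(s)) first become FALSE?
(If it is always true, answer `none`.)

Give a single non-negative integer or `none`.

s_0={r}: (!p U F(s))=True !p=True p=False F(s)=True s=False
s_1={q,r}: (!p U F(s))=True !p=True p=False F(s)=True s=False
s_2={}: (!p U F(s))=True !p=True p=False F(s)=True s=False
s_3={s}: (!p U F(s))=True !p=True p=False F(s)=True s=True
s_4={q,r,s}: (!p U F(s))=True !p=True p=False F(s)=True s=True
s_5={q}: (!p U F(s))=False !p=True p=False F(s)=False s=False
s_6={r}: (!p U F(s))=False !p=True p=False F(s)=False s=False
G((!p U F(s))) holds globally = False
First violation at position 5.

Answer: 5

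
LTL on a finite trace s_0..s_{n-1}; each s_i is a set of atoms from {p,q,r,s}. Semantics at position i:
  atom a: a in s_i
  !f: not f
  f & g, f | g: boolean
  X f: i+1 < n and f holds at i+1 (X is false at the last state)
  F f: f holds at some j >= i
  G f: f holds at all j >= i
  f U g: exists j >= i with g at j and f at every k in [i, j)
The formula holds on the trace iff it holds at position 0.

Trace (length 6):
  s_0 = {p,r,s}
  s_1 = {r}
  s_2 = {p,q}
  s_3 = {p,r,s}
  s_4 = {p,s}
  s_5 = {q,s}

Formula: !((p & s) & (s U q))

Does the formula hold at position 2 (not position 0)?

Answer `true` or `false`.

Answer: true

Derivation:
s_0={p,r,s}: !((p & s) & (s U q))=True ((p & s) & (s U q))=False (p & s)=True p=True s=True (s U q)=False q=False
s_1={r}: !((p & s) & (s U q))=True ((p & s) & (s U q))=False (p & s)=False p=False s=False (s U q)=False q=False
s_2={p,q}: !((p & s) & (s U q))=True ((p & s) & (s U q))=False (p & s)=False p=True s=False (s U q)=True q=True
s_3={p,r,s}: !((p & s) & (s U q))=False ((p & s) & (s U q))=True (p & s)=True p=True s=True (s U q)=True q=False
s_4={p,s}: !((p & s) & (s U q))=False ((p & s) & (s U q))=True (p & s)=True p=True s=True (s U q)=True q=False
s_5={q,s}: !((p & s) & (s U q))=True ((p & s) & (s U q))=False (p & s)=False p=False s=True (s U q)=True q=True
Evaluating at position 2: result = True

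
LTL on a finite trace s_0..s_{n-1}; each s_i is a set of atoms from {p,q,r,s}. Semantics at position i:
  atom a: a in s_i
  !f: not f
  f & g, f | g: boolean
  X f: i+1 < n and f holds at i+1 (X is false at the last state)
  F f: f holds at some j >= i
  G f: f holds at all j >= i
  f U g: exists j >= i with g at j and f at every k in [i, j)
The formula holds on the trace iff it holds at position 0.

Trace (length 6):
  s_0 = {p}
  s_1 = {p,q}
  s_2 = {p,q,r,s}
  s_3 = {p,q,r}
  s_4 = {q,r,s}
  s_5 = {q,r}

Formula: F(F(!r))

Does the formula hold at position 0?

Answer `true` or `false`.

Answer: true

Derivation:
s_0={p}: F(F(!r))=True F(!r)=True !r=True r=False
s_1={p,q}: F(F(!r))=True F(!r)=True !r=True r=False
s_2={p,q,r,s}: F(F(!r))=False F(!r)=False !r=False r=True
s_3={p,q,r}: F(F(!r))=False F(!r)=False !r=False r=True
s_4={q,r,s}: F(F(!r))=False F(!r)=False !r=False r=True
s_5={q,r}: F(F(!r))=False F(!r)=False !r=False r=True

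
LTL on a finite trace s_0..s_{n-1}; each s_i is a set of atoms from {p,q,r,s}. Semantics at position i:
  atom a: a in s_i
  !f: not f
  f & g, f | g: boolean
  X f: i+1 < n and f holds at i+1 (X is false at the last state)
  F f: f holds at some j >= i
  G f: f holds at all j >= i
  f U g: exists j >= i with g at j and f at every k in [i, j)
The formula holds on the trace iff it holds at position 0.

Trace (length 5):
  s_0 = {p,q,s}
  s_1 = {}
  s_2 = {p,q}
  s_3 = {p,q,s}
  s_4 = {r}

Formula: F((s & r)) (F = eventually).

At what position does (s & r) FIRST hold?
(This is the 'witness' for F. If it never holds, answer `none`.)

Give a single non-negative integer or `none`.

s_0={p,q,s}: (s & r)=False s=True r=False
s_1={}: (s & r)=False s=False r=False
s_2={p,q}: (s & r)=False s=False r=False
s_3={p,q,s}: (s & r)=False s=True r=False
s_4={r}: (s & r)=False s=False r=True
F((s & r)) does not hold (no witness exists).

Answer: none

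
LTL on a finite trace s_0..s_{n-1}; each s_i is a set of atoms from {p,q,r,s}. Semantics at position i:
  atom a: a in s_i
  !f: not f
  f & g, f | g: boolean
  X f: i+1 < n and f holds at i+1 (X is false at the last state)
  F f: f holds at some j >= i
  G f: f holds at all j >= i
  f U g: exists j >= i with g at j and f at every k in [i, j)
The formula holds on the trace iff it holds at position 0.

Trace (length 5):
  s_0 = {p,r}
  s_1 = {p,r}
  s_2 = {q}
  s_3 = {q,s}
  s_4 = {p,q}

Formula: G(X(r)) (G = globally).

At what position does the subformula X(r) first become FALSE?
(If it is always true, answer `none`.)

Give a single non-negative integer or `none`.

s_0={p,r}: X(r)=True r=True
s_1={p,r}: X(r)=False r=True
s_2={q}: X(r)=False r=False
s_3={q,s}: X(r)=False r=False
s_4={p,q}: X(r)=False r=False
G(X(r)) holds globally = False
First violation at position 1.

Answer: 1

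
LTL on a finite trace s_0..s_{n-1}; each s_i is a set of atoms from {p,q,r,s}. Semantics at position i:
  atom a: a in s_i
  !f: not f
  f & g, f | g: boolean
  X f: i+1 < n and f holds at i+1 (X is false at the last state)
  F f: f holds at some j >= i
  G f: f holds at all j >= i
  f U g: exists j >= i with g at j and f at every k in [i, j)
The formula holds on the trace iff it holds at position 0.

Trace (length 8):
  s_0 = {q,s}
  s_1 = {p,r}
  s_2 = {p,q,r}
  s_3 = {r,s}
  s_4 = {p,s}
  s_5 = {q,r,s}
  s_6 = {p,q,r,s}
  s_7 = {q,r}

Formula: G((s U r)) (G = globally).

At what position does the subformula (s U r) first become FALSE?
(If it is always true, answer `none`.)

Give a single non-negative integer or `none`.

Answer: none

Derivation:
s_0={q,s}: (s U r)=True s=True r=False
s_1={p,r}: (s U r)=True s=False r=True
s_2={p,q,r}: (s U r)=True s=False r=True
s_3={r,s}: (s U r)=True s=True r=True
s_4={p,s}: (s U r)=True s=True r=False
s_5={q,r,s}: (s U r)=True s=True r=True
s_6={p,q,r,s}: (s U r)=True s=True r=True
s_7={q,r}: (s U r)=True s=False r=True
G((s U r)) holds globally = True
No violation — formula holds at every position.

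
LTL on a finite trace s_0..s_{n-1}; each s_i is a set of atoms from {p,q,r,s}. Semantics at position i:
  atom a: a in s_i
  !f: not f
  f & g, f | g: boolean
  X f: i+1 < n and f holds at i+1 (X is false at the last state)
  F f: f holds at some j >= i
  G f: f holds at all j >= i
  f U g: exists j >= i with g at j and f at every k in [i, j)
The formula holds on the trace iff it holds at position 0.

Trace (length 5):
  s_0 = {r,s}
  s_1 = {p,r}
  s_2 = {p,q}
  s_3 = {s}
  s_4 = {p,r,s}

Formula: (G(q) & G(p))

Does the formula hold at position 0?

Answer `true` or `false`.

Answer: false

Derivation:
s_0={r,s}: (G(q) & G(p))=False G(q)=False q=False G(p)=False p=False
s_1={p,r}: (G(q) & G(p))=False G(q)=False q=False G(p)=False p=True
s_2={p,q}: (G(q) & G(p))=False G(q)=False q=True G(p)=False p=True
s_3={s}: (G(q) & G(p))=False G(q)=False q=False G(p)=False p=False
s_4={p,r,s}: (G(q) & G(p))=False G(q)=False q=False G(p)=True p=True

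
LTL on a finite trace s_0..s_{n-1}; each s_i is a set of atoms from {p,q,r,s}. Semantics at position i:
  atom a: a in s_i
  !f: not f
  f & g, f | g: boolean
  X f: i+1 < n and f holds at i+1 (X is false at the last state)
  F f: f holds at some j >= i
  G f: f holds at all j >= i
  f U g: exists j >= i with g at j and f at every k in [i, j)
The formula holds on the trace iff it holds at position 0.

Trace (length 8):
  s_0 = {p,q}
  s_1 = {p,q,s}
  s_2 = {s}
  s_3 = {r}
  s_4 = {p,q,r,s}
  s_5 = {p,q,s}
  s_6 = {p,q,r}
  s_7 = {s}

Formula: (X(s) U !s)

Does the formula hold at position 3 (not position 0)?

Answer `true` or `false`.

s_0={p,q}: (X(s) U !s)=True X(s)=True s=False !s=True
s_1={p,q,s}: (X(s) U !s)=False X(s)=True s=True !s=False
s_2={s}: (X(s) U !s)=False X(s)=False s=True !s=False
s_3={r}: (X(s) U !s)=True X(s)=True s=False !s=True
s_4={p,q,r,s}: (X(s) U !s)=False X(s)=True s=True !s=False
s_5={p,q,s}: (X(s) U !s)=False X(s)=False s=True !s=False
s_6={p,q,r}: (X(s) U !s)=True X(s)=True s=False !s=True
s_7={s}: (X(s) U !s)=False X(s)=False s=True !s=False
Evaluating at position 3: result = True

Answer: true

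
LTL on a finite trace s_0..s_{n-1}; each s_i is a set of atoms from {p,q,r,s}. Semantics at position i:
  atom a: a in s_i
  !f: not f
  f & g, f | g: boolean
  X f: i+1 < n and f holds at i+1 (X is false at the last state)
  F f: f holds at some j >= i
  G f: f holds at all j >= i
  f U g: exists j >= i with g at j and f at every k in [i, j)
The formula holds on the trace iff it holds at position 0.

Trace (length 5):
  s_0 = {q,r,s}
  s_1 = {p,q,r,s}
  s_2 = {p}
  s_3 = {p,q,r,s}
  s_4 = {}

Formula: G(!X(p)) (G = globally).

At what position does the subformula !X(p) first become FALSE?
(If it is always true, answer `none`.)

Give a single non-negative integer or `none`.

Answer: 0

Derivation:
s_0={q,r,s}: !X(p)=False X(p)=True p=False
s_1={p,q,r,s}: !X(p)=False X(p)=True p=True
s_2={p}: !X(p)=False X(p)=True p=True
s_3={p,q,r,s}: !X(p)=True X(p)=False p=True
s_4={}: !X(p)=True X(p)=False p=False
G(!X(p)) holds globally = False
First violation at position 0.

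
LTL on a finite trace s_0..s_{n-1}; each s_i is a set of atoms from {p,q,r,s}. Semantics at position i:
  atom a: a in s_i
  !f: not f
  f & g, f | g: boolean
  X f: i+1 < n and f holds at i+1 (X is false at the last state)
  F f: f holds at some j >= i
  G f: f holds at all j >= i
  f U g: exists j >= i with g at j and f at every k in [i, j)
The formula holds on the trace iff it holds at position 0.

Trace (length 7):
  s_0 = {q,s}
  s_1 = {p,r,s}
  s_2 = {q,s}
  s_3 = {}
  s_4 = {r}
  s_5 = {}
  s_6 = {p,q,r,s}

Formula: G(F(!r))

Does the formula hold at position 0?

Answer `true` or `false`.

s_0={q,s}: G(F(!r))=False F(!r)=True !r=True r=False
s_1={p,r,s}: G(F(!r))=False F(!r)=True !r=False r=True
s_2={q,s}: G(F(!r))=False F(!r)=True !r=True r=False
s_3={}: G(F(!r))=False F(!r)=True !r=True r=False
s_4={r}: G(F(!r))=False F(!r)=True !r=False r=True
s_5={}: G(F(!r))=False F(!r)=True !r=True r=False
s_6={p,q,r,s}: G(F(!r))=False F(!r)=False !r=False r=True

Answer: false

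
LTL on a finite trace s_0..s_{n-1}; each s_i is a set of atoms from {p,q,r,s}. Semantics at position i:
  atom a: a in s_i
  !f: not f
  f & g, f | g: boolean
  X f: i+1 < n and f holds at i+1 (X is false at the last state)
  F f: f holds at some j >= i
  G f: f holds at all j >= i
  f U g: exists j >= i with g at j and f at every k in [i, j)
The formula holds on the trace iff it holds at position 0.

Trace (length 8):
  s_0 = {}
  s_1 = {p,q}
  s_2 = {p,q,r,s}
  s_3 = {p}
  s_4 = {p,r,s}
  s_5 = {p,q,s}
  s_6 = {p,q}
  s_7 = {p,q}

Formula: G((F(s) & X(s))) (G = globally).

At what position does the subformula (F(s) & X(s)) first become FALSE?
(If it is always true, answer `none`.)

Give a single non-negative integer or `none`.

Answer: 0

Derivation:
s_0={}: (F(s) & X(s))=False F(s)=True s=False X(s)=False
s_1={p,q}: (F(s) & X(s))=True F(s)=True s=False X(s)=True
s_2={p,q,r,s}: (F(s) & X(s))=False F(s)=True s=True X(s)=False
s_3={p}: (F(s) & X(s))=True F(s)=True s=False X(s)=True
s_4={p,r,s}: (F(s) & X(s))=True F(s)=True s=True X(s)=True
s_5={p,q,s}: (F(s) & X(s))=False F(s)=True s=True X(s)=False
s_6={p,q}: (F(s) & X(s))=False F(s)=False s=False X(s)=False
s_7={p,q}: (F(s) & X(s))=False F(s)=False s=False X(s)=False
G((F(s) & X(s))) holds globally = False
First violation at position 0.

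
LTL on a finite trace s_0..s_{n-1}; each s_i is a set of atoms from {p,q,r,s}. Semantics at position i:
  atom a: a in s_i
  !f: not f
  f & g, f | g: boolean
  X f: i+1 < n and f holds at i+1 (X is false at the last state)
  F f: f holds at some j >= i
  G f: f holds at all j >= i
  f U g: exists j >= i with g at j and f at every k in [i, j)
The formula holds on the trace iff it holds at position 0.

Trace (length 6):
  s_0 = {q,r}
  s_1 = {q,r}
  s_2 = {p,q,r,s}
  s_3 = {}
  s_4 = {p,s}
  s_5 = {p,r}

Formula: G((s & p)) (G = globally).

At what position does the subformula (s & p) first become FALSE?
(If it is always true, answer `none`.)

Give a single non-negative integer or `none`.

s_0={q,r}: (s & p)=False s=False p=False
s_1={q,r}: (s & p)=False s=False p=False
s_2={p,q,r,s}: (s & p)=True s=True p=True
s_3={}: (s & p)=False s=False p=False
s_4={p,s}: (s & p)=True s=True p=True
s_5={p,r}: (s & p)=False s=False p=True
G((s & p)) holds globally = False
First violation at position 0.

Answer: 0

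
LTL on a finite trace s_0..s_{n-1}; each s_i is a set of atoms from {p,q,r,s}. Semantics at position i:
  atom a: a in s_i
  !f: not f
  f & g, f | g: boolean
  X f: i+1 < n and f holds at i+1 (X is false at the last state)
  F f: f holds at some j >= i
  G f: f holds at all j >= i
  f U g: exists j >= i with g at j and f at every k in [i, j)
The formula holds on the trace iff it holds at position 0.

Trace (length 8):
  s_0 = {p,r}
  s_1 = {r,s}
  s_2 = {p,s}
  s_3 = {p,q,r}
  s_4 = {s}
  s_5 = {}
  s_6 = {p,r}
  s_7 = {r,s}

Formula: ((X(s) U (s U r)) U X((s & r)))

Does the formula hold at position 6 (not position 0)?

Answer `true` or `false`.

Answer: true

Derivation:
s_0={p,r}: ((X(s) U (s U r)) U X((s & r)))=True (X(s) U (s U r))=True X(s)=True s=False (s U r)=True r=True X((s & r))=True (s & r)=False
s_1={r,s}: ((X(s) U (s U r)) U X((s & r)))=False (X(s) U (s U r))=True X(s)=True s=True (s U r)=True r=True X((s & r))=False (s & r)=True
s_2={p,s}: ((X(s) U (s U r)) U X((s & r)))=False (X(s) U (s U r))=True X(s)=False s=True (s U r)=True r=False X((s & r))=False (s & r)=False
s_3={p,q,r}: ((X(s) U (s U r)) U X((s & r)))=False (X(s) U (s U r))=True X(s)=True s=False (s U r)=True r=True X((s & r))=False (s & r)=False
s_4={s}: ((X(s) U (s U r)) U X((s & r)))=False (X(s) U (s U r))=False X(s)=False s=True (s U r)=False r=False X((s & r))=False (s & r)=False
s_5={}: ((X(s) U (s U r)) U X((s & r)))=False (X(s) U (s U r))=False X(s)=False s=False (s U r)=False r=False X((s & r))=False (s & r)=False
s_6={p,r}: ((X(s) U (s U r)) U X((s & r)))=True (X(s) U (s U r))=True X(s)=True s=False (s U r)=True r=True X((s & r))=True (s & r)=False
s_7={r,s}: ((X(s) U (s U r)) U X((s & r)))=False (X(s) U (s U r))=True X(s)=False s=True (s U r)=True r=True X((s & r))=False (s & r)=True
Evaluating at position 6: result = True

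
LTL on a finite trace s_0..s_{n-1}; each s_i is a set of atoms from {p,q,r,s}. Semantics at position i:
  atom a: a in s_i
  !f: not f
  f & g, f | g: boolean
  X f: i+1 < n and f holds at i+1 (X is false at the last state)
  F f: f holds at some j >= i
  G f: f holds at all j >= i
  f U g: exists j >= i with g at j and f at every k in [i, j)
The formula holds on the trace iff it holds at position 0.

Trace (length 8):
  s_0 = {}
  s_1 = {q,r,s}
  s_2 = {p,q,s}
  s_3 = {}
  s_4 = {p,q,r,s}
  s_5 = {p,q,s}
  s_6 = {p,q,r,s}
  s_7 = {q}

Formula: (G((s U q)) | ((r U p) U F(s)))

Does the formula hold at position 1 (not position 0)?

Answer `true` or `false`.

Answer: true

Derivation:
s_0={}: (G((s U q)) | ((r U p) U F(s)))=True G((s U q))=False (s U q)=False s=False q=False ((r U p) U F(s))=True (r U p)=False r=False p=False F(s)=True
s_1={q,r,s}: (G((s U q)) | ((r U p) U F(s)))=True G((s U q))=False (s U q)=True s=True q=True ((r U p) U F(s))=True (r U p)=True r=True p=False F(s)=True
s_2={p,q,s}: (G((s U q)) | ((r U p) U F(s)))=True G((s U q))=False (s U q)=True s=True q=True ((r U p) U F(s))=True (r U p)=True r=False p=True F(s)=True
s_3={}: (G((s U q)) | ((r U p) U F(s)))=True G((s U q))=False (s U q)=False s=False q=False ((r U p) U F(s))=True (r U p)=False r=False p=False F(s)=True
s_4={p,q,r,s}: (G((s U q)) | ((r U p) U F(s)))=True G((s U q))=True (s U q)=True s=True q=True ((r U p) U F(s))=True (r U p)=True r=True p=True F(s)=True
s_5={p,q,s}: (G((s U q)) | ((r U p) U F(s)))=True G((s U q))=True (s U q)=True s=True q=True ((r U p) U F(s))=True (r U p)=True r=False p=True F(s)=True
s_6={p,q,r,s}: (G((s U q)) | ((r U p) U F(s)))=True G((s U q))=True (s U q)=True s=True q=True ((r U p) U F(s))=True (r U p)=True r=True p=True F(s)=True
s_7={q}: (G((s U q)) | ((r U p) U F(s)))=True G((s U q))=True (s U q)=True s=False q=True ((r U p) U F(s))=False (r U p)=False r=False p=False F(s)=False
Evaluating at position 1: result = True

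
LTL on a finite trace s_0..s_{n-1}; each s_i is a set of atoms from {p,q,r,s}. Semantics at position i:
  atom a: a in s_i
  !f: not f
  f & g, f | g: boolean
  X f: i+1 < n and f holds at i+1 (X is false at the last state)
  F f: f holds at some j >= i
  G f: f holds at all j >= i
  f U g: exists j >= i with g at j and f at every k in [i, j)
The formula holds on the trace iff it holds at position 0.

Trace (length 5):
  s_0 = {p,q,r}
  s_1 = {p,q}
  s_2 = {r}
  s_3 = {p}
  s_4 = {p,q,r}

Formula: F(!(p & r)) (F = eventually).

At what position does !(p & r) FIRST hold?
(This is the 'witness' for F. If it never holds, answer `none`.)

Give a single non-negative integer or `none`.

s_0={p,q,r}: !(p & r)=False (p & r)=True p=True r=True
s_1={p,q}: !(p & r)=True (p & r)=False p=True r=False
s_2={r}: !(p & r)=True (p & r)=False p=False r=True
s_3={p}: !(p & r)=True (p & r)=False p=True r=False
s_4={p,q,r}: !(p & r)=False (p & r)=True p=True r=True
F(!(p & r)) holds; first witness at position 1.

Answer: 1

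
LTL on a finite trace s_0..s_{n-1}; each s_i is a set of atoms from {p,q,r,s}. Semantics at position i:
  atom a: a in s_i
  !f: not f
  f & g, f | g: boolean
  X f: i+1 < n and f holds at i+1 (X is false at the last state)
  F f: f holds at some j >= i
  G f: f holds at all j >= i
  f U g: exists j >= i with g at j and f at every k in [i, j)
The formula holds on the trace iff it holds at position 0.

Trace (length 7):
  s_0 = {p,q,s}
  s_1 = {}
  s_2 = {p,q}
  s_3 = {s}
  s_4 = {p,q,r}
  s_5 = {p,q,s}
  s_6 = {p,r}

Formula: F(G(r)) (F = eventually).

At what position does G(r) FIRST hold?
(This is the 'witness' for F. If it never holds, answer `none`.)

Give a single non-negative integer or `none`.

s_0={p,q,s}: G(r)=False r=False
s_1={}: G(r)=False r=False
s_2={p,q}: G(r)=False r=False
s_3={s}: G(r)=False r=False
s_4={p,q,r}: G(r)=False r=True
s_5={p,q,s}: G(r)=False r=False
s_6={p,r}: G(r)=True r=True
F(G(r)) holds; first witness at position 6.

Answer: 6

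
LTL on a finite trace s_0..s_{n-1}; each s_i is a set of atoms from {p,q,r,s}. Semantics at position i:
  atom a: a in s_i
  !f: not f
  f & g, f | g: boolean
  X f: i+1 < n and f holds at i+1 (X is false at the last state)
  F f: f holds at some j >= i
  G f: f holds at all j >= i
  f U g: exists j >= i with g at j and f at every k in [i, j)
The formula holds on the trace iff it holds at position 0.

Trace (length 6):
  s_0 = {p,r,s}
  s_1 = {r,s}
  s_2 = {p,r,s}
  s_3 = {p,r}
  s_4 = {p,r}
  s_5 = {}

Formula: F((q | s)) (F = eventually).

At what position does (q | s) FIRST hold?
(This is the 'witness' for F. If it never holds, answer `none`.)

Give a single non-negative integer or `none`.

Answer: 0

Derivation:
s_0={p,r,s}: (q | s)=True q=False s=True
s_1={r,s}: (q | s)=True q=False s=True
s_2={p,r,s}: (q | s)=True q=False s=True
s_3={p,r}: (q | s)=False q=False s=False
s_4={p,r}: (q | s)=False q=False s=False
s_5={}: (q | s)=False q=False s=False
F((q | s)) holds; first witness at position 0.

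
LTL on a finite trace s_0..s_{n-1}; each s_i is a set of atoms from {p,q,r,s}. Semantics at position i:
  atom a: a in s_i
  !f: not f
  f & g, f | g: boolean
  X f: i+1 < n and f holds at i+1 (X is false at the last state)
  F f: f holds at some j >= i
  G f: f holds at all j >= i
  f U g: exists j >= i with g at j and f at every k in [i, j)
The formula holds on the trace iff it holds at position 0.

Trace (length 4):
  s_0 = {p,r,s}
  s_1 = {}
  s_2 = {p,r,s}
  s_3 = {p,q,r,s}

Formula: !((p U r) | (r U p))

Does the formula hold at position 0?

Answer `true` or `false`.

Answer: false

Derivation:
s_0={p,r,s}: !((p U r) | (r U p))=False ((p U r) | (r U p))=True (p U r)=True p=True r=True (r U p)=True
s_1={}: !((p U r) | (r U p))=True ((p U r) | (r U p))=False (p U r)=False p=False r=False (r U p)=False
s_2={p,r,s}: !((p U r) | (r U p))=False ((p U r) | (r U p))=True (p U r)=True p=True r=True (r U p)=True
s_3={p,q,r,s}: !((p U r) | (r U p))=False ((p U r) | (r U p))=True (p U r)=True p=True r=True (r U p)=True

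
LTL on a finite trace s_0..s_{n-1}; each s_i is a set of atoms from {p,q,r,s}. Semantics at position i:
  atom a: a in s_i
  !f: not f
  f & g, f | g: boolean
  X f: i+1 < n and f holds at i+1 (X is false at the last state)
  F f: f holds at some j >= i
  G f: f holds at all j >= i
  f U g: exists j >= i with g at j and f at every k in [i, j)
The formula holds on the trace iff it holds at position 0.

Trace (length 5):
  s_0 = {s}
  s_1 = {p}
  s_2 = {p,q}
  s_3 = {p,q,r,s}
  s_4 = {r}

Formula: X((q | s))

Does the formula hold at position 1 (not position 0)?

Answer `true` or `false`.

Answer: true

Derivation:
s_0={s}: X((q | s))=False (q | s)=True q=False s=True
s_1={p}: X((q | s))=True (q | s)=False q=False s=False
s_2={p,q}: X((q | s))=True (q | s)=True q=True s=False
s_3={p,q,r,s}: X((q | s))=False (q | s)=True q=True s=True
s_4={r}: X((q | s))=False (q | s)=False q=False s=False
Evaluating at position 1: result = True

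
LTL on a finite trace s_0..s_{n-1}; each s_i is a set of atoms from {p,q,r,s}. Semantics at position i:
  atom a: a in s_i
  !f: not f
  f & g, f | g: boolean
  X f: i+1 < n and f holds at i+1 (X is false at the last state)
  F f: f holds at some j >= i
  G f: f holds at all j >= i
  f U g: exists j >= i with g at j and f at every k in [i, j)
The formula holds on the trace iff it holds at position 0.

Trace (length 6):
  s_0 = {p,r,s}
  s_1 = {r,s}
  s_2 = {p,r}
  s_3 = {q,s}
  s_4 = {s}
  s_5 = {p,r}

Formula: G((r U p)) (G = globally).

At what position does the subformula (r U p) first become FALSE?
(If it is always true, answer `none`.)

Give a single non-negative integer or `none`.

Answer: 3

Derivation:
s_0={p,r,s}: (r U p)=True r=True p=True
s_1={r,s}: (r U p)=True r=True p=False
s_2={p,r}: (r U p)=True r=True p=True
s_3={q,s}: (r U p)=False r=False p=False
s_4={s}: (r U p)=False r=False p=False
s_5={p,r}: (r U p)=True r=True p=True
G((r U p)) holds globally = False
First violation at position 3.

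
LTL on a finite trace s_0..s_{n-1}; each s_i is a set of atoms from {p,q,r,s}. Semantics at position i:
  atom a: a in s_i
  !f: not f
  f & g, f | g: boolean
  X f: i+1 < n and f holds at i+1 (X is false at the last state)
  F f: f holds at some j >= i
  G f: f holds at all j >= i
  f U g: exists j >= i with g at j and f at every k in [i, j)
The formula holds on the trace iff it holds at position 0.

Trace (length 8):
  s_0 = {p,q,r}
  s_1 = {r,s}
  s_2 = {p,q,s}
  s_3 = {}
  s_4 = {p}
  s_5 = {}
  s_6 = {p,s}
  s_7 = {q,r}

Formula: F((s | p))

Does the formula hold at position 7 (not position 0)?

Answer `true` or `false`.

Answer: false

Derivation:
s_0={p,q,r}: F((s | p))=True (s | p)=True s=False p=True
s_1={r,s}: F((s | p))=True (s | p)=True s=True p=False
s_2={p,q,s}: F((s | p))=True (s | p)=True s=True p=True
s_3={}: F((s | p))=True (s | p)=False s=False p=False
s_4={p}: F((s | p))=True (s | p)=True s=False p=True
s_5={}: F((s | p))=True (s | p)=False s=False p=False
s_6={p,s}: F((s | p))=True (s | p)=True s=True p=True
s_7={q,r}: F((s | p))=False (s | p)=False s=False p=False
Evaluating at position 7: result = False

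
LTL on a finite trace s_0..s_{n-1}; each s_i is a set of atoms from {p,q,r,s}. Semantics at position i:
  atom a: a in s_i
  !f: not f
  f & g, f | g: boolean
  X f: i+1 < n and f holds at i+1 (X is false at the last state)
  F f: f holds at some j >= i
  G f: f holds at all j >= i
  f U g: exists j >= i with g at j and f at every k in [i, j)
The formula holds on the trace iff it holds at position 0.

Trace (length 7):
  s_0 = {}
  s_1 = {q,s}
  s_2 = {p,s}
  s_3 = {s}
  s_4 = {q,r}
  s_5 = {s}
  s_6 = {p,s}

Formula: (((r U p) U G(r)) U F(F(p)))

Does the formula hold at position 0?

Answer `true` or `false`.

s_0={}: (((r U p) U G(r)) U F(F(p)))=True ((r U p) U G(r))=False (r U p)=False r=False p=False G(r)=False F(F(p))=True F(p)=True
s_1={q,s}: (((r U p) U G(r)) U F(F(p)))=True ((r U p) U G(r))=False (r U p)=False r=False p=False G(r)=False F(F(p))=True F(p)=True
s_2={p,s}: (((r U p) U G(r)) U F(F(p)))=True ((r U p) U G(r))=False (r U p)=True r=False p=True G(r)=False F(F(p))=True F(p)=True
s_3={s}: (((r U p) U G(r)) U F(F(p)))=True ((r U p) U G(r))=False (r U p)=False r=False p=False G(r)=False F(F(p))=True F(p)=True
s_4={q,r}: (((r U p) U G(r)) U F(F(p)))=True ((r U p) U G(r))=False (r U p)=False r=True p=False G(r)=False F(F(p))=True F(p)=True
s_5={s}: (((r U p) U G(r)) U F(F(p)))=True ((r U p) U G(r))=False (r U p)=False r=False p=False G(r)=False F(F(p))=True F(p)=True
s_6={p,s}: (((r U p) U G(r)) U F(F(p)))=True ((r U p) U G(r))=False (r U p)=True r=False p=True G(r)=False F(F(p))=True F(p)=True

Answer: true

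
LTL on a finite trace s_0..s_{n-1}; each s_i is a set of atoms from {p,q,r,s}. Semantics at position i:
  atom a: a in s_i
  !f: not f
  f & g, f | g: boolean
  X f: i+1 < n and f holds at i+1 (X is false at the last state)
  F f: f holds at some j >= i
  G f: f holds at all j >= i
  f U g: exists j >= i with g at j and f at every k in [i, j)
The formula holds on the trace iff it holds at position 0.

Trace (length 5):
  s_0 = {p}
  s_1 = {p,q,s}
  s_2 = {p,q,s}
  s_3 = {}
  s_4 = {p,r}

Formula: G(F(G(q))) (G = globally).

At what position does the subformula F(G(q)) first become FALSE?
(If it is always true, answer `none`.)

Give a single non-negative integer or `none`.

Answer: 0

Derivation:
s_0={p}: F(G(q))=False G(q)=False q=False
s_1={p,q,s}: F(G(q))=False G(q)=False q=True
s_2={p,q,s}: F(G(q))=False G(q)=False q=True
s_3={}: F(G(q))=False G(q)=False q=False
s_4={p,r}: F(G(q))=False G(q)=False q=False
G(F(G(q))) holds globally = False
First violation at position 0.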